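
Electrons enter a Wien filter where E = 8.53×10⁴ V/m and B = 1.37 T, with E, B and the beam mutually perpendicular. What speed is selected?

For undeflected motion the electric and magnetic forces balance: qE = qvB.
v = E/B = 8.53×10⁴/1.37 = 6.23×10⁴ m/s.

v = 6.23×10⁴ m/s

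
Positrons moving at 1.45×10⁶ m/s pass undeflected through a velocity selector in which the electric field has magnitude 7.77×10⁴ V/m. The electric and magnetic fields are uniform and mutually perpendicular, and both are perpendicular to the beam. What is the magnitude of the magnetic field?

Balance of forces in the selector: qE = qvB ⇒ B = E/v.
B = 7.77×10⁴/1.45×10⁶ = 0.0536 T.

B = 0.0536 T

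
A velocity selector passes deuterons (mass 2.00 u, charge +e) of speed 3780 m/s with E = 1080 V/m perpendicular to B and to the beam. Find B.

Balance of forces in the selector: qE = qvB ⇒ B = E/v.
B = 1080/3780 = 0.286 T.

B = 0.286 T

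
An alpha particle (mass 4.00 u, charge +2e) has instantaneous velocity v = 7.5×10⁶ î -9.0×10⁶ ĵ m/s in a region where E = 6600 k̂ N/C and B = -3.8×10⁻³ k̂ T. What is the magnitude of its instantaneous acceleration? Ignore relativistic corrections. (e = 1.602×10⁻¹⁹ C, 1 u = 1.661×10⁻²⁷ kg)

|a| ≈ 2.17×10¹² m/s²

v×B = (3.42×10⁴, 2.85×10⁴, 0) N/C.
E + v×B = (3.42×10⁴, 2.85×10⁴, 6600) N/C.
F = q(E + v×B) = (3.204×10⁻¹⁹ C)·(3.42×10⁴, 2.85×10⁴, 6600) = (1.10×10⁻¹⁴, 9.13×10⁻¹⁵, 2.11×10⁻¹⁵) N.
|a| = |F|/m = 1.442×10⁻¹⁴/6.644×10⁻²⁷ ≈ 2.17×10¹² m/s².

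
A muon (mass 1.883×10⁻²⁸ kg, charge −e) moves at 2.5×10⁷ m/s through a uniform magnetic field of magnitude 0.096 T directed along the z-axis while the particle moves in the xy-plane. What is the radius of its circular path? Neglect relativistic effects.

r ≈ 0.31 m

The magnetic force provides the centripetal force: |q|vB = mv²/r.
r = mv/(|q|B) = (1.883×10⁻²⁸)(2.5×10⁷)/((1.602×10⁻¹⁹)(0.096)) ≈ 0.31 m.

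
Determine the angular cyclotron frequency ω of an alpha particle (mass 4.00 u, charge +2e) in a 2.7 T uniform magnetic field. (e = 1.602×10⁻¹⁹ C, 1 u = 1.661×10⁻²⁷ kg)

ω ≈ 1.3×10⁸ rad/s

ω = |q|B/m.
ω = (3.204×10⁻¹⁹)(2.7)/6.644×10⁻²⁷ ≈ 1.3×10⁸ rad/s.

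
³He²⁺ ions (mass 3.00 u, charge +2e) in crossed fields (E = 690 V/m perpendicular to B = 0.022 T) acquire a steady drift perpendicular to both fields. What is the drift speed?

In crossed fields the guiding centre drifts at v_d = |E×B|/B² = E/B, independent of charge and mass.
v_d = 690/0.022 = 3.1×10⁴ m/s.

v_d ≈ 3.1×10⁴ m/s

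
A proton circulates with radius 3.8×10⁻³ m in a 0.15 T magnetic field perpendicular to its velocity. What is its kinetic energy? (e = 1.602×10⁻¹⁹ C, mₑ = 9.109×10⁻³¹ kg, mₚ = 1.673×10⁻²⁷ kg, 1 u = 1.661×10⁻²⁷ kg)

v = |q|Br/m, then KE = ½mv² = (qBr)²/(2m).
v = (1.602×10⁻¹⁹)(0.15)(3.8×10⁻³)/1.673×10⁻²⁷ ≈ 5.458×10⁴ m/s.
KE = ½(1.673×10⁻²⁷)(5.458×10⁴)² ≈ 2.5×10⁻¹⁸ J.

KE ≈ 2.5×10⁻¹⁸ J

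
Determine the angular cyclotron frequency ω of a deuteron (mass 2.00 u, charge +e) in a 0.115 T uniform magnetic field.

ω = |q|B/m.
ω = (1.602×10⁻¹⁹)(0.115)/3.322×10⁻²⁷ ≈ 5.55×10⁶ rad/s.

ω ≈ 5.55×10⁶ rad/s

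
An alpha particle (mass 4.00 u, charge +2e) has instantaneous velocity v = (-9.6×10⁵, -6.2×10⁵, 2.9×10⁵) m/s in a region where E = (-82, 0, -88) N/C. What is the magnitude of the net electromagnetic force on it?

Only an electric field acts, so F = qE = (3.204×10⁻¹⁹ C)·(-82.0, 0, -88.0) = (-2.63×10⁻¹⁷, 0, -2.82×10⁻¹⁷) N.
|F| = 3.85×10⁻¹⁷ N.

|F| ≈ 3.85×10⁻¹⁷ N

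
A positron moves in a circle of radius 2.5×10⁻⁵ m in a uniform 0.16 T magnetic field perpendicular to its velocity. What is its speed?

From |q|vB = mv²/r, v = |q|Br/m.
v = (1.602×10⁻¹⁹)(0.16)(2.5×10⁻⁵)/9.109×10⁻³¹ ≈ 7.0×10⁵ m/s.

v ≈ 7.0×10⁵ m/s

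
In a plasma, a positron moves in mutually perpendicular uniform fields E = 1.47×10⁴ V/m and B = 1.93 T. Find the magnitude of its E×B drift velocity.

v_d ≈ 7620 m/s

The E×B drift speed is v_d = E/B.
v_d = 1.47×10⁴/1.93 = 7620 m/s.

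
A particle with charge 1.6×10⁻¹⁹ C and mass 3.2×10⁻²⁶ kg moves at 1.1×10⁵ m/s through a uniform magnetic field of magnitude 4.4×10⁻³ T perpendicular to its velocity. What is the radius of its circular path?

r ≈ 5.0 m

The magnetic force provides the centripetal force: |q|vB = mv²/r.
r = mv/(|q|B) = (3.2×10⁻²⁶)(1.1×10⁵)/((1.6×10⁻¹⁹)(4.4×10⁻³)) ≈ 5.0 m.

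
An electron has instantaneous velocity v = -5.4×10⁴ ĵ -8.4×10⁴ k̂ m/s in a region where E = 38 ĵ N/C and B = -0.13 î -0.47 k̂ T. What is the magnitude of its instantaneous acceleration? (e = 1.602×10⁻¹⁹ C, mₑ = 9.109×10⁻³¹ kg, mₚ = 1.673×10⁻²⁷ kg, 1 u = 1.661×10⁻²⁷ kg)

v×B = (2.54×10⁴, 1.09×10⁴, -7020) N/C.
E + v×B = (2.54×10⁴, 1.10×10⁴, -7020) N/C.
F = q(E + v×B) = (−1.602×10⁻¹⁹ C)·(2.54×10⁴, 1.10×10⁴, -7020) = (-4.07×10⁻¹⁵, -1.76×10⁻¹⁵, 1.12×10⁻¹⁵) N.
|a| = |F|/m = 4.569×10⁻¹⁵/9.109×10⁻³¹ ≈ 5.02×10¹⁵ m/s².

|a| ≈ 5.02×10¹⁵ m/s²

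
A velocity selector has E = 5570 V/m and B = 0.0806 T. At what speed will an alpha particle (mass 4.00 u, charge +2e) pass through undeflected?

Zero net Lorentz force requires |qE| = |q v×B|, i.e. E = vB.
v = E/B = 5570/0.0806 = 6.91×10⁴ m/s.

v = 6.91×10⁴ m/s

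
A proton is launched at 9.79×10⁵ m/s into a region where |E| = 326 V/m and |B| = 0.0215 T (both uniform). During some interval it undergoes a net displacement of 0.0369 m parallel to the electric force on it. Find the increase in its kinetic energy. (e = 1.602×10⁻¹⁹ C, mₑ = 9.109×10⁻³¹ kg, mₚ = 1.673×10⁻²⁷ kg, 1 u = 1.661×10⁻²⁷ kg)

The magnetic force is always ⟂ v and does no work; only the electric force changes KE.
ΔKE = F_E · d = |q|E d = (1.602×10⁻¹⁹)(326)(0.0369) ≈ 1.93×10⁻¹⁸ J.

ΔKE ≈ 1.93×10⁻¹⁸ J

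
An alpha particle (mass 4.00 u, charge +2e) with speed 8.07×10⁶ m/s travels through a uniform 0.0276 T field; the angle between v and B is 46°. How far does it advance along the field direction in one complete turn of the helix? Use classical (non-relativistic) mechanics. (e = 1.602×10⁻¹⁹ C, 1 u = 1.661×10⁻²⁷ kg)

p ≈ 26.5 m

v∥ = v cosθ = 8.07×10⁶·cos46° ≈ 5.606×10⁶ m/s.
T = 2πm/(|q|B) = 2π(6.644×10⁻²⁷)/((3.204×10⁻¹⁹)(0.0276)) ≈ 4.721×10⁻⁶ s.
pitch = v∥ T = (5.606×10⁶)(4.721×10⁻⁶) ≈ 26.5 m.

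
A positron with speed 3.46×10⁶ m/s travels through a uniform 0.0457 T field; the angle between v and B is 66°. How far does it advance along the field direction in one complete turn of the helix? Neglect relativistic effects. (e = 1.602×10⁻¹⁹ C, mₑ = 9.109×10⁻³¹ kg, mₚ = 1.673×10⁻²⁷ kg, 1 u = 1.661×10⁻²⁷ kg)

p ≈ 1.10×10⁻³ m

v∥ = v cosθ = 3.46×10⁶·cos66° ≈ 1.407×10⁶ m/s.
T = 2πm/(|q|B) = 2π(9.109×10⁻³¹)/((1.602×10⁻¹⁹)(0.0457)) ≈ 7.818×10⁻¹⁰ s.
pitch = v∥ T = (1.407×10⁶)(7.818×10⁻¹⁰) ≈ 1.10×10⁻³ m.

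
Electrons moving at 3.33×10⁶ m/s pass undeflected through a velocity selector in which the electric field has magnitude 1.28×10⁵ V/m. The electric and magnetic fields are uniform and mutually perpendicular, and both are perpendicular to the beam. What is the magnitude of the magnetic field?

B = 0.0384 T

Balance of forces in the selector: qE = qvB ⇒ B = E/v.
B = 1.28×10⁵/3.33×10⁶ = 0.0384 T.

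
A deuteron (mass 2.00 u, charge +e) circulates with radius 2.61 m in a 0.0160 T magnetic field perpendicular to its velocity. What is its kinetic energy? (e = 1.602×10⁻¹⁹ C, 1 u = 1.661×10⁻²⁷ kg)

v = |q|Br/m, then KE = ½mv² = (qBr)²/(2m).
v = (1.602×10⁻¹⁹)(0.0160)(2.61)/3.322×10⁻²⁷ ≈ 2.014×10⁶ m/s.
KE = ½(3.322×10⁻²⁷)(2.014×10⁶)² ≈ 6.74×10⁻¹⁵ J.

KE ≈ 6.74×10⁻¹⁵ J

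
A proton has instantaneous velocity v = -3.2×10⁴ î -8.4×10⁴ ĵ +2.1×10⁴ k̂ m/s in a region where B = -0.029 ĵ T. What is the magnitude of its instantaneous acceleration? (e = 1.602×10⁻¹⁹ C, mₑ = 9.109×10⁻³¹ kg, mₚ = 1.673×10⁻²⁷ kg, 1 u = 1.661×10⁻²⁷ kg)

v×B = (609, 0, 928) N/C.
F = q v×B = (1.602×10⁻¹⁹ C)·(609, 0, 928) = (9.76×10⁻¹⁷, 0, 1.49×10⁻¹⁶) N.
|a| = |F|/m = 1.778×10⁻¹⁶/1.673×10⁻²⁷ ≈ 1.06×10¹¹ m/s².

|a| ≈ 1.06×10¹¹ m/s²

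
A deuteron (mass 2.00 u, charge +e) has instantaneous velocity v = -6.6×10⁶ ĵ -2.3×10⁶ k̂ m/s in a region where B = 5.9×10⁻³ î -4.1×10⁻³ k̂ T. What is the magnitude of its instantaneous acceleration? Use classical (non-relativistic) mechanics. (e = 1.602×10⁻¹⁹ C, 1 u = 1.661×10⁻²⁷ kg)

v×B = (2.71×10⁴, -1.36×10⁴, 3.89×10⁴) N/C.
F = q v×B = (1.602×10⁻¹⁹ C)·(2.71×10⁴, -1.36×10⁴, 3.89×10⁴) = (4.34×10⁻¹⁵, -2.17×10⁻¹⁵, 6.24×10⁻¹⁵) N.
|a| = |F|/m = 7.901×10⁻¹⁵/3.322×10⁻²⁷ ≈ 2.38×10¹² m/s².

|a| ≈ 2.38×10¹² m/s²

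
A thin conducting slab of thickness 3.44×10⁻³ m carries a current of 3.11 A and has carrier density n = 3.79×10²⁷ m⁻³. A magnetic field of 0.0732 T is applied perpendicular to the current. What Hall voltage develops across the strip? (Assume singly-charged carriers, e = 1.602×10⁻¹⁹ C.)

V_H ≈ 1.09×10⁻⁷ V

V_H = IB/(n e t).
V_H = (3.11)(0.0732)/((3.79×10²⁷)(1.602×10⁻¹⁹)(3.44×10⁻³)) ≈ 1.09×10⁻⁷ V.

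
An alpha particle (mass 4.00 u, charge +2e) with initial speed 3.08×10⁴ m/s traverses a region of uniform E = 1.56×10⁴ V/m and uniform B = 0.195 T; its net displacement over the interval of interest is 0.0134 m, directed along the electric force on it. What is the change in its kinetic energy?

The magnetic force is always ⟂ v and does no work; only the electric force changes KE.
ΔKE = F_E · d = |q|E d = (3.204×10⁻¹⁹)(1.56×10⁴)(0.0134) ≈ 6.70×10⁻¹⁷ J.

ΔKE ≈ 6.70×10⁻¹⁷ J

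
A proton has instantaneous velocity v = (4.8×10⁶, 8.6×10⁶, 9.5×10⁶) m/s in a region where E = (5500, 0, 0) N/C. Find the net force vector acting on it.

Only an electric field acts, so F = qE = (1.602×10⁻¹⁹ C)·(5500, 0, 0) = (8.81×10⁻¹⁶, 0, 0) N.

F ≈ (8.81×10⁻¹⁶, 0, 0) N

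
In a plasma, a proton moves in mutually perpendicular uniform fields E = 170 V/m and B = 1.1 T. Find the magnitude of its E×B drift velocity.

In crossed fields the guiding centre drifts at v_d = |E×B|/B² = E/B, independent of charge and mass.
v_d = 170/1.1 = 150 m/s.

v_d ≈ 150 m/s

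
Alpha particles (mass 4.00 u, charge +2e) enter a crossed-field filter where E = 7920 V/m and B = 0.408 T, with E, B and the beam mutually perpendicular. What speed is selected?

Zero net Lorentz force requires |qE| = |q v×B|, i.e. E = vB.
v = E/B = 7920/0.408 = 1.94×10⁴ m/s.
The result is independent of the particle's charge and mass.

v = 1.94×10⁴ m/s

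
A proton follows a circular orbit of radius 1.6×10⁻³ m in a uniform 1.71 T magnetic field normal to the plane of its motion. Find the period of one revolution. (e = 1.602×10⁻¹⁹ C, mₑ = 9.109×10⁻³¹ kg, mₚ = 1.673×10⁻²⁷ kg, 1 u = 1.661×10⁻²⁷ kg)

The cyclotron period depends only on m, q, B: T = 2πm/(|q|B).
T = 2π(1.673×10⁻²⁷)/((1.602×10⁻¹⁹)(1.71)) ≈ 3.84×10⁻⁸ s.

T ≈ 3.84×10⁻⁸ s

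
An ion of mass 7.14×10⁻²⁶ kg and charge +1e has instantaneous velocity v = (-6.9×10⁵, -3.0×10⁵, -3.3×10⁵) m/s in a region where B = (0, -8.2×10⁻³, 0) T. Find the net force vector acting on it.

F ≈ (-4.34×10⁻¹⁶, 0, 9.06×10⁻¹⁶) N

v×B = (-2710, 0, 5660) N/C.
F = q v×B = (1.602×10⁻¹⁹ C)·(-2710, 0, 5660) = (-4.34×10⁻¹⁶, 0, 9.06×10⁻¹⁶) N.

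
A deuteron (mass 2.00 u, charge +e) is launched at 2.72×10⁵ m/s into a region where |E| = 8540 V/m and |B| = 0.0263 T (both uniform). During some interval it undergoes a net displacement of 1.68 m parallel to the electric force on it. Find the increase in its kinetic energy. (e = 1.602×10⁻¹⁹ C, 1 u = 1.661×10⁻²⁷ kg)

ΔKE ≈ 2.30×10⁻¹⁵ J

The magnetic force is always ⟂ v and does no work; only the electric force changes KE.
ΔKE = F_E · d = |q|E d = (1.602×10⁻¹⁹)(8540)(1.68) ≈ 2.30×10⁻¹⁵ J.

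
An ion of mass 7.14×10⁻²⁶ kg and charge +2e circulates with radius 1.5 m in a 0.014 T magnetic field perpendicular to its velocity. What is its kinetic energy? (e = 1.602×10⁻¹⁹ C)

v = |q|Br/m, then KE = ½mv² = (qBr)²/(2m).
v = (3.204×10⁻¹⁹)(0.014)(1.5)/7.14×10⁻²⁶ ≈ 9.424×10⁴ m/s.
KE = ½(7.14×10⁻²⁶)(9.424×10⁴)² ≈ 3.2×10⁻¹⁶ J = 2000 eV.

KE ≈ 2000 eV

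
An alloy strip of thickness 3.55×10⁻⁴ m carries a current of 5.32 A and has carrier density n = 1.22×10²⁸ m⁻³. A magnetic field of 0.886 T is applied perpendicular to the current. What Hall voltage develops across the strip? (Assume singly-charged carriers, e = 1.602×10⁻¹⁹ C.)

V_H ≈ 6.79×10⁻⁶ V

V_H = IB/(n e t).
V_H = (5.32)(0.886)/((1.22×10²⁸)(1.602×10⁻¹⁹)(3.55×10⁻⁴)) ≈ 6.79×10⁻⁶ V.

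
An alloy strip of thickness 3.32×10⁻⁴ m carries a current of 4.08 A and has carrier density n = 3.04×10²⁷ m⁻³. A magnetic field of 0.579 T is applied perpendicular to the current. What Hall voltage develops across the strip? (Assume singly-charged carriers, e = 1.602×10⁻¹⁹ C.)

V_H ≈ 1.46×10⁻⁵ V

V_H = IB/(n e t).
V_H = (4.08)(0.579)/((3.04×10²⁷)(1.602×10⁻¹⁹)(3.32×10⁻⁴)) ≈ 1.46×10⁻⁵ V.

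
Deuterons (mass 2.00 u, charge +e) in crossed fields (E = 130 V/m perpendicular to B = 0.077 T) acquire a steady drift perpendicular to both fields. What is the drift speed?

The E×B drift speed is v_d = E/B.
v_d = 130/0.077 = 1700 m/s.

v_d ≈ 1700 m/s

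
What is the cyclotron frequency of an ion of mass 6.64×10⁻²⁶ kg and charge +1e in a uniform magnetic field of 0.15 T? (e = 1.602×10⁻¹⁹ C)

f = |q|B/(2πm).
f = (1.602×10⁻¹⁹)(0.15)/(2π·6.64×10⁻²⁶) ≈ 5.8×10⁴ Hz.

f ≈ 5.8×10⁴ Hz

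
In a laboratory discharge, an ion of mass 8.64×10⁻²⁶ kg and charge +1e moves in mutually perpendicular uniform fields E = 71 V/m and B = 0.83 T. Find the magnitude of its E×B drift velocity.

v_d ≈ 86 m/s

In crossed fields the guiding centre drifts at v_d = |E×B|/B² = E/B, independent of charge and mass.
v_d = 71/0.83 = 86 m/s.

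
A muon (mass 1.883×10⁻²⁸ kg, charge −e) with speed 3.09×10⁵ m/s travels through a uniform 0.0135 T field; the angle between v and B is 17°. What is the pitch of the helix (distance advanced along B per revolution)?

p ≈ 0.162 m

v∥ = v cosθ = 3.09×10⁵·cos17° ≈ 2.955×10⁵ m/s.
T = 2πm/(|q|B) = 2π(1.883×10⁻²⁸)/((1.602×10⁻¹⁹)(0.0135)) ≈ 5.471×10⁻⁷ s.
pitch = v∥ T = (2.955×10⁵)(5.471×10⁻⁷) ≈ 0.162 m.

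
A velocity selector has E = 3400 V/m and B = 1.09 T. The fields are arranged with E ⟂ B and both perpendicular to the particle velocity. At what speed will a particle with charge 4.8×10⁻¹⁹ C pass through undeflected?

v = 3120 m/s

Zero net Lorentz force requires |qE| = |q v×B|, i.e. E = vB.
v = E/B = 3400/1.09 = 3120 m/s.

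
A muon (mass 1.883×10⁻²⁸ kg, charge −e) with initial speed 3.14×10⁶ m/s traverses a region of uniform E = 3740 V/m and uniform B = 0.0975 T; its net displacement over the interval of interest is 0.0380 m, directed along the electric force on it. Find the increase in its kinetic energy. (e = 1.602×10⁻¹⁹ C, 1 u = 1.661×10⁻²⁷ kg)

The magnetic force is always ⟂ v and does no work; only the electric force changes KE.
ΔKE = F_E · d = |q|E d = (1.602×10⁻¹⁹)(3740)(0.0380) ≈ 2.28×10⁻¹⁷ J.

ΔKE ≈ 2.28×10⁻¹⁷ J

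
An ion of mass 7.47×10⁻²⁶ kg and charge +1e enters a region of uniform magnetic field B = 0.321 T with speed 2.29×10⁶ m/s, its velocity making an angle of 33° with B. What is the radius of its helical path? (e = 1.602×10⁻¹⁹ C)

r ≈ 1.81 m

v⊥ = v sinθ = 2.29×10⁶·sin33° ≈ 1.247×10⁶ m/s.
r = m v⊥/(|q|B) = (7.47×10⁻²⁶)(1.247×10⁶)/((1.602×10⁻¹⁹)(0.321)) ≈ 1.81 m.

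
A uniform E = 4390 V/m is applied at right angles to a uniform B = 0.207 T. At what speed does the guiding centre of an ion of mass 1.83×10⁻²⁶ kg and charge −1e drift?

The E×B drift speed is v_d = E/B.
v_d = 4390/0.207 = 2.12×10⁴ m/s.

v_d ≈ 2.12×10⁴ m/s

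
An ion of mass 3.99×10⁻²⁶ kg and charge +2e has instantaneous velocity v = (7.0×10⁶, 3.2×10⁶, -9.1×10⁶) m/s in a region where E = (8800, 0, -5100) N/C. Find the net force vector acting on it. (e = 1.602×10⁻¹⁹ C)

F ≈ (2.82×10⁻¹⁵, 0, -1.63×10⁻¹⁵) N

Only an electric field acts, so F = qE = (3.204×10⁻¹⁹ C)·(8800, 0, -5100) = (2.82×10⁻¹⁵, 0, -1.63×10⁻¹⁵) N.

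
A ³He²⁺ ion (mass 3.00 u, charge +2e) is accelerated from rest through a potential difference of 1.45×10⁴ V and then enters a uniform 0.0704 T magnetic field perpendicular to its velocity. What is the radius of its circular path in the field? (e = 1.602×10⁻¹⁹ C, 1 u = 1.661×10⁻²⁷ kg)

r ≈ 0.302 m

Acceleration: |q|V = ½mv² ⇒ v = √(2|q|V/m) = √(2·3.204×10⁻¹⁹·1.45×10⁴/4.983×10⁻²⁷) ≈ 1.366×10⁶ m/s.
In the field: r = mv/(|q|B) = (4.983×10⁻²⁷)(1.366×10⁶)/((3.204×10⁻¹⁹)(0.0704)) ≈ 0.302 m.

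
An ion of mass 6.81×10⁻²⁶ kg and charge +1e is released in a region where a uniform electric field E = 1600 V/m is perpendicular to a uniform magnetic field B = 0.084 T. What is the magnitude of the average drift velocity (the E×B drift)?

The E×B drift speed is v_d = E/B.
v_d = 1600/0.084 = 1.9×10⁴ m/s.

v_d ≈ 1.9×10⁴ m/s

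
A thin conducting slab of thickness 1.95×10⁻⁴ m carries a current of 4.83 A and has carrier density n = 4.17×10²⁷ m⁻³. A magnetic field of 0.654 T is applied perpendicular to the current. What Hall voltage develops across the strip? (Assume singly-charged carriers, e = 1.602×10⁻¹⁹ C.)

V_H = IB/(n e t).
V_H = (4.83)(0.654)/((4.17×10²⁷)(1.602×10⁻¹⁹)(1.95×10⁻⁴)) ≈ 2.42×10⁻⁵ V.

V_H ≈ 2.42×10⁻⁵ V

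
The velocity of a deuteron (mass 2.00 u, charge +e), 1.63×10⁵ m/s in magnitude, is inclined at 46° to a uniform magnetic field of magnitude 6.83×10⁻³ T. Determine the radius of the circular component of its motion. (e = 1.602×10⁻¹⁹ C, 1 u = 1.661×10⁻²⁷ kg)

r ≈ 0.356 m

v⊥ = v sinθ = 1.63×10⁵·sin46° ≈ 1.173×10⁵ m/s.
r = m v⊥/(|q|B) = (3.322×10⁻²⁷)(1.173×10⁵)/((1.602×10⁻¹⁹)(6.83×10⁻³)) ≈ 0.356 m.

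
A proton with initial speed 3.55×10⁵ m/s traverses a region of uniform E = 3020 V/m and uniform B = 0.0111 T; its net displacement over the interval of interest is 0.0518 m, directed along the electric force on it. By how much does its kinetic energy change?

The magnetic force is always ⟂ v and does no work; only the electric force changes KE.
ΔKE = F_E · d = |q|E d = (1.602×10⁻¹⁹)(3020)(0.0518) ≈ 2.51×10⁻¹⁷ J.

ΔKE ≈ 2.51×10⁻¹⁷ J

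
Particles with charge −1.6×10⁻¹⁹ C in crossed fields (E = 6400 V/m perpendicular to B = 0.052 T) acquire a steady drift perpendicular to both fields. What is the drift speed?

The E×B drift speed is v_d = E/B.
v_d = 6400/0.052 = 1.2×10⁵ m/s.

v_d ≈ 1.2×10⁵ m/s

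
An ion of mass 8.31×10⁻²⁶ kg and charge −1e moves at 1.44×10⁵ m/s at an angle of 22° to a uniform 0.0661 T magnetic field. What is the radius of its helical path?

v⊥ = v sinθ = 1.44×10⁵·sin22° ≈ 5.394×10⁴ m/s.
r = m v⊥/(|q|B) = (8.31×10⁻²⁶)(5.394×10⁴)/((1.602×10⁻¹⁹)(0.0661)) ≈ 0.423 m.

r ≈ 0.423 m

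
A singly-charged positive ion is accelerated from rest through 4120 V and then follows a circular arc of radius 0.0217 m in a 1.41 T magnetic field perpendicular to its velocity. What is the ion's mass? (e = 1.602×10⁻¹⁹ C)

m ≈ 1.82×10⁻²⁶ kg

Combine |q|V = ½mv² and r = mv/(|q|B): eliminate v to get m = qB²r²/(2V).
m = (1.602×10⁻¹⁹)(1.41)²(0.0217)²/(2·4120) ≈ 1.82×10⁻²⁶ kg.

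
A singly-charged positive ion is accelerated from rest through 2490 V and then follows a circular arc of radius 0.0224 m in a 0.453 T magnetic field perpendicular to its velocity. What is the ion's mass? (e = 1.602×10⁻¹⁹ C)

m ≈ 3.31×10⁻²⁷ kg

Combine |q|V = ½mv² and r = mv/(|q|B): eliminate v to get m = qB²r²/(2V).
m = (1.602×10⁻¹⁹)(0.453)²(0.0224)²/(2·2490) ≈ 3.31×10⁻²⁷ kg.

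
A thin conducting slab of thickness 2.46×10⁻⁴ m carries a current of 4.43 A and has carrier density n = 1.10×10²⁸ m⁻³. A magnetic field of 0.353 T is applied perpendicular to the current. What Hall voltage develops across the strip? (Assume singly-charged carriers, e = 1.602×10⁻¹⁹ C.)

V_H ≈ 3.61×10⁻⁶ V

V_H = IB/(n e t).
V_H = (4.43)(0.353)/((1.10×10²⁸)(1.602×10⁻¹⁹)(2.46×10⁻⁴)) ≈ 3.61×10⁻⁶ V.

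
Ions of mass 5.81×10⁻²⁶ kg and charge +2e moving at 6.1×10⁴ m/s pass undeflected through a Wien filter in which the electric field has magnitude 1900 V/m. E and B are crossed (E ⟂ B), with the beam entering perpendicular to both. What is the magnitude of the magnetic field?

B = 0.031 T

Balance of forces in the selector: qE = qvB ⇒ B = E/v.
B = 1900/6.1×10⁴ = 0.031 T.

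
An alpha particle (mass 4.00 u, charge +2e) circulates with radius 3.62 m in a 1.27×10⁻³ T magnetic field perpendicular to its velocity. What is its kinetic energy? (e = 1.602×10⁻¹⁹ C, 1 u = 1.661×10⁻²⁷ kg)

v = |q|Br/m, then KE = ½mv² = (qBr)²/(2m).
v = (3.204×10⁻¹⁹)(1.27×10⁻³)(3.62)/6.644×10⁻²⁷ ≈ 2.217×10⁵ m/s.
KE = ½(6.644×10⁻²⁷)(2.217×10⁵)² ≈ 1.63×10⁻¹⁶ J.

KE ≈ 1.63×10⁻¹⁶ J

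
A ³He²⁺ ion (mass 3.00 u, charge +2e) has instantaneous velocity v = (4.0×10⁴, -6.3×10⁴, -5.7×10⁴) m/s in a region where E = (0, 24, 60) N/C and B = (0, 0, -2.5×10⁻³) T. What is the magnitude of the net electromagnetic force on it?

v×B = (158, 100, 0) N/C.
E + v×B = (158, 124, 60.0) N/C.
F = q(E + v×B) = (3.204×10⁻¹⁹ C)·(158, 124, 60.0) = (5.05×10⁻¹⁷, 3.97×10⁻¹⁷, 1.92×10⁻¹⁷) N.
|F| = 6.70×10⁻¹⁷ N.

|F| ≈ 6.70×10⁻¹⁷ N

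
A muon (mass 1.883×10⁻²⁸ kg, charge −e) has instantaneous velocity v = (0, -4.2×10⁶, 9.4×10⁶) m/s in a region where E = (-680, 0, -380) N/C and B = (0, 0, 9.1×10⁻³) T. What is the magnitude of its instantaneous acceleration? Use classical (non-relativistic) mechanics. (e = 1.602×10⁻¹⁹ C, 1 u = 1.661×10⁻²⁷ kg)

v×B = (-3.82×10⁴, 0, 0) N/C.
E + v×B = (-3.89×10⁴, 0, -380) N/C.
F = q(E + v×B) = (−1.602×10⁻¹⁹ C)·(-3.89×10⁴, 0, -380) = (6.23×10⁻¹⁵, 0, 6.09×10⁻¹⁷) N.
|a| = |F|/m = 6.232×10⁻¹⁵/1.883×10⁻²⁸ ≈ 3.31×10¹³ m/s².

|a| ≈ 3.31×10¹³ m/s²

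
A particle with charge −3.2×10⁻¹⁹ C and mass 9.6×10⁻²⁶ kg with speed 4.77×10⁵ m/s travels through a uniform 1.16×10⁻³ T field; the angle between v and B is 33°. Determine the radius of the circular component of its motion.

r ≈ 67.2 m

v⊥ = v sinθ = 4.77×10⁵·sin33° ≈ 2.598×10⁵ m/s.
r = m v⊥/(|q|B) = (9.6×10⁻²⁶)(2.598×10⁵)/((3.2×10⁻¹⁹)(1.16×10⁻³)) ≈ 67.2 m.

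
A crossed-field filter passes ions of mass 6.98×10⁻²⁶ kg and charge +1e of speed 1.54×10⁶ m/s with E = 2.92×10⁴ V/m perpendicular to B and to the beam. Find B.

B = 0.0190 T

Balance of forces in the selector: qE = qvB ⇒ B = E/v.
B = 2.92×10⁴/1.54×10⁶ = 0.0190 T.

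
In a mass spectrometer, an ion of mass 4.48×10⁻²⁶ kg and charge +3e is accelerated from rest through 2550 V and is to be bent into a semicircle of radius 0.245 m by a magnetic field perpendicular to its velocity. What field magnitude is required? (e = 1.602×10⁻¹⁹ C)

B ≈ 0.0890 T

v = √(2|q|V/m) = √(2·4.806×10⁻¹⁹·2550/4.48×10⁻²⁶) ≈ 2.339×10⁵ m/s.
B = mv/(|q|r) = (4.48×10⁻²⁶)(2.339×10⁵)/((4.806×10⁻¹⁹)(0.245)) ≈ 0.0890 T.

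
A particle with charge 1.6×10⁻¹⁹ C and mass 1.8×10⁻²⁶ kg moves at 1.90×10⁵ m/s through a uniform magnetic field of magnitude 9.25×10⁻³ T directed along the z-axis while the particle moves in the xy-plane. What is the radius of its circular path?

r ≈ 2.31 m

The magnetic force provides the centripetal force: |q|vB = mv²/r.
r = mv/(|q|B) = (1.8×10⁻²⁶)(1.90×10⁵)/((1.6×10⁻¹⁹)(9.25×10⁻³)) ≈ 2.31 m.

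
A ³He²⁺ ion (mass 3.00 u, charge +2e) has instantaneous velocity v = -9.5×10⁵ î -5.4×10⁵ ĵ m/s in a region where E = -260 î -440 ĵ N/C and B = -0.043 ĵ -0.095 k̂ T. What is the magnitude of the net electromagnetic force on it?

v×B = (5.13×10⁴, -9.02×10⁴, 4.08×10⁴) N/C.
E + v×B = (5.10×10⁴, -9.07×10⁴, 4.08×10⁴) N/C.
F = q(E + v×B) = (3.204×10⁻¹⁹ C)·(5.10×10⁴, -9.07×10⁴, 4.08×10⁴) = (1.64×10⁻¹⁴, -2.91×10⁻¹⁴, 1.31×10⁻¹⁴) N.
|F| = 3.58×10⁻¹⁴ N.

|F| ≈ 3.58×10⁻¹⁴ N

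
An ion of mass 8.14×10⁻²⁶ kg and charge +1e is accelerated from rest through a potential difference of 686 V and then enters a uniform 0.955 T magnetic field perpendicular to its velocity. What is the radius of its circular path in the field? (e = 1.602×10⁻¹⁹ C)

Acceleration: |q|V = ½mv² ⇒ v = √(2|q|V/m) = √(2·1.602×10⁻¹⁹·686/8.14×10⁻²⁶) ≈ 5.196×10⁴ m/s.
In the field: r = mv/(|q|B) = (8.14×10⁻²⁶)(5.196×10⁴)/((1.602×10⁻¹⁹)(0.955)) ≈ 0.0276 m.

r ≈ 0.0276 m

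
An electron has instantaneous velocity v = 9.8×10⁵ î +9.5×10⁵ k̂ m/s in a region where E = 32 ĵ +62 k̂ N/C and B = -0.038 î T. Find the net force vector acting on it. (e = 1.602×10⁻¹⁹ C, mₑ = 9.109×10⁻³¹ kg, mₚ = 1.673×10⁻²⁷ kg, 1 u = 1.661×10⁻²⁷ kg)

v×B = (0, -3.61×10⁴, 0) N/C.
E + v×B = (0, -3.61×10⁴, 62.0) N/C.
F = q(E + v×B) = (−1.602×10⁻¹⁹ C)·(0, -3.61×10⁴, 62.0) = (0, 5.78×10⁻¹⁵, -9.93×10⁻¹⁸) N.

F ≈ (0, 5.78×10⁻¹⁵, -9.93×10⁻¹⁸) N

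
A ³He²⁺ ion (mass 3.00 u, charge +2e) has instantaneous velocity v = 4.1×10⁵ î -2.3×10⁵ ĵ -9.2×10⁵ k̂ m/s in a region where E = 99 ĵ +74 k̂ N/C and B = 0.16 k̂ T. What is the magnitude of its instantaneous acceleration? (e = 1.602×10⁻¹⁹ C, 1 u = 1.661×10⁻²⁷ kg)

v×B = (-3.68×10⁴, -6.56×10⁴, 0) N/C.
E + v×B = (-3.68×10⁴, -6.55×10⁴, 74.0) N/C.
F = q(E + v×B) = (3.204×10⁻¹⁹ C)·(-3.68×10⁴, -6.55×10⁴, 74.0) = (-1.18×10⁻¹⁴, -2.10×10⁻¹⁴, 2.37×10⁻¹⁷) N.
|a| = |F|/m = 2.407×10⁻¹⁴/4.983×10⁻²⁷ ≈ 4.83×10¹² m/s².

|a| ≈ 4.83×10¹² m/s²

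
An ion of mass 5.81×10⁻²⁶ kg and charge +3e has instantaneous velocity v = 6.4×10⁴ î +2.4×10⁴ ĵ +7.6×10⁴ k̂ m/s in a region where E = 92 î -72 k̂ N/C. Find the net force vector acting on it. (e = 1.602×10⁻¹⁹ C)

F ≈ (4.42×10⁻¹⁷, 0, -3.46×10⁻¹⁷) N

Only an electric field acts, so F = qE = (4.806×10⁻¹⁹ C)·(92.0, 0, -72.0) = (4.42×10⁻¹⁷, 0, -3.46×10⁻¹⁷) N.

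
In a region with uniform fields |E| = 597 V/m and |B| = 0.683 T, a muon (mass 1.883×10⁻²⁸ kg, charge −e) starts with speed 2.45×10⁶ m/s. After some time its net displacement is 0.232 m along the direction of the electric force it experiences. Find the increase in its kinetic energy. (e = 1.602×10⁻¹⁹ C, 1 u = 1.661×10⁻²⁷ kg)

ΔKE ≈ 2.22×10⁻¹⁷ J

The magnetic force is always ⟂ v and does no work; only the electric force changes KE.
ΔKE = F_E · d = |q|E d = (1.602×10⁻¹⁹)(597)(0.232) ≈ 2.22×10⁻¹⁷ J.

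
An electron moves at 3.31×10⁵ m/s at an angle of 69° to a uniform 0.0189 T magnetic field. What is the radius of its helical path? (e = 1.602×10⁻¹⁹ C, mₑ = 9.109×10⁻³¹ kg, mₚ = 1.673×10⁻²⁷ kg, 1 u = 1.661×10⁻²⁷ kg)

v⊥ = v sinθ = 3.31×10⁵·sin69° ≈ 3.090×10⁵ m/s.
r = m v⊥/(|q|B) = (9.109×10⁻³¹)(3.090×10⁵)/((1.602×10⁻¹⁹)(0.0189)) ≈ 9.30×10⁻⁵ m.

r ≈ 9.30×10⁻⁵ m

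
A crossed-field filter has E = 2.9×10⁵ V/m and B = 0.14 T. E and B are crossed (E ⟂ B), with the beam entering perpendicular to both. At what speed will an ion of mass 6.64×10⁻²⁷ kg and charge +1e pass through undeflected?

Straight-line motion ⇒ electric and magnetic forces cancel, so E = vB.
v = E/B = 2.9×10⁵/0.14 = 2.1×10⁶ m/s.
The result is independent of the particle's charge and mass.

v = 2.1×10⁶ m/s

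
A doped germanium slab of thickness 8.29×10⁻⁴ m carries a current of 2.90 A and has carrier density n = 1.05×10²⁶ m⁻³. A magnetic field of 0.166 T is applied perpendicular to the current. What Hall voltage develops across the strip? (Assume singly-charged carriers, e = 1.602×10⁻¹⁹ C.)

V_H ≈ 3.45×10⁻⁵ V

V_H = IB/(n e t).
V_H = (2.90)(0.166)/((1.05×10²⁶)(1.602×10⁻¹⁹)(8.29×10⁻⁴)) ≈ 3.45×10⁻⁵ V.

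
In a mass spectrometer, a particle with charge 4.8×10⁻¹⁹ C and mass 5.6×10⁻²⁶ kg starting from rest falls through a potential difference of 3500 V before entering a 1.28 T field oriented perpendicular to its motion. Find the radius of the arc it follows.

Acceleration: |q|V = ½mv² ⇒ v = √(2|q|V/m) = √(2·4.8×10⁻¹⁹·3500/5.6×10⁻²⁶) ≈ 2.449×10⁵ m/s.
In the field: r = mv/(|q|B) = (5.6×10⁻²⁶)(2.449×10⁵)/((4.8×10⁻¹⁹)(1.28)) ≈ 0.0223 m.

r ≈ 0.0223 m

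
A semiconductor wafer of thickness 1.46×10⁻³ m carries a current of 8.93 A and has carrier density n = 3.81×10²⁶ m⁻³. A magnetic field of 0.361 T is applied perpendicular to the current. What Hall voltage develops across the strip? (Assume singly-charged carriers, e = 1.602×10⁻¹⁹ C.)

V_H ≈ 3.62×10⁻⁵ V

V_H = IB/(n e t).
V_H = (8.93)(0.361)/((3.81×10²⁶)(1.602×10⁻¹⁹)(1.46×10⁻³)) ≈ 3.62×10⁻⁵ V.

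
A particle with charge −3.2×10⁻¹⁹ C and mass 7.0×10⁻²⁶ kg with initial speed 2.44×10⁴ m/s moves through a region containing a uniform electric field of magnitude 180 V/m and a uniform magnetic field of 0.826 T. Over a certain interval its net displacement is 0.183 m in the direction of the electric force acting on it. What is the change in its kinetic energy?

The magnetic force is always ⟂ v and does no work; only the electric force changes KE.
ΔKE = F_E · d = |q|E d = (3.2×10⁻¹⁹)(180)(0.183) ≈ 1.05×10⁻¹⁷ J.

ΔKE ≈ 1.05×10⁻¹⁷ J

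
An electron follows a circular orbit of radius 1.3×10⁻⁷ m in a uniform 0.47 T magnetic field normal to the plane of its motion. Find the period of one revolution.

T ≈ 7.6×10⁻¹¹ s

The cyclotron period depends only on m, q, B: T = 2πm/(|q|B).
T = 2π(9.109×10⁻³¹)/((1.602×10⁻¹⁹)(0.47)) ≈ 7.6×10⁻¹¹ s.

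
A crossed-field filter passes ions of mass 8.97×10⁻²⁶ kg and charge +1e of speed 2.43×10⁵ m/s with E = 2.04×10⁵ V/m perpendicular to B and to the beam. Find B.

B = 0.840 T

Balance of forces in the selector: qE = qvB ⇒ B = E/v.
B = 2.04×10⁵/2.43×10⁵ = 0.840 T.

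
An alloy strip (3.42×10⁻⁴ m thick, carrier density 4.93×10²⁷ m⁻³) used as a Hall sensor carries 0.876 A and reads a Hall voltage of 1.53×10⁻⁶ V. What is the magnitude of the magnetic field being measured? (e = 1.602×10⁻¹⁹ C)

B ≈ 0.472 T

From V_H = IB/(n e t), B = V_H n e t / I.
B = (1.53×10⁻⁶)(4.93×10²⁷)(1.602×10⁻¹⁹)(3.42×10⁻⁴)/0.876 ≈ 0.472 T.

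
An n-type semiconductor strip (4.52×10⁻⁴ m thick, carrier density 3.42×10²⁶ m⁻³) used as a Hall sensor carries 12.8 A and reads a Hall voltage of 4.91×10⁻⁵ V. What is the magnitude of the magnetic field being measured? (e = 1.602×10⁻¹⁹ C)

B ≈ 0.0950 T

From V_H = IB/(n e t), B = V_H n e t / I.
B = (4.91×10⁻⁵)(3.42×10²⁶)(1.602×10⁻¹⁹)(4.52×10⁻⁴)/12.8 ≈ 0.0950 T.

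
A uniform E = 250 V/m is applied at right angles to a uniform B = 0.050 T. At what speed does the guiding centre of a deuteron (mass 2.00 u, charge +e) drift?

In crossed fields the guiding centre drifts at v_d = |E×B|/B² = E/B, independent of charge and mass.
v_d = 250/0.050 = 5000 m/s.

v_d ≈ 5000 m/s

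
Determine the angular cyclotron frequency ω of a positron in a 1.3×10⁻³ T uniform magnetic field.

ω = |q|B/m.
ω = (1.602×10⁻¹⁹)(1.3×10⁻³)/9.109×10⁻³¹ ≈ 2.3×10⁸ rad/s.

ω ≈ 2.3×10⁸ rad/s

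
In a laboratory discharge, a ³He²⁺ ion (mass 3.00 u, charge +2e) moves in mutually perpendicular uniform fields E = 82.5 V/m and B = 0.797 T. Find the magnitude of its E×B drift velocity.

v_d ≈ 104 m/s

The steady drift has the magnetic force balancing the electric force, so v_d = E/B.
v_d = 82.5/0.797 = 104 m/s.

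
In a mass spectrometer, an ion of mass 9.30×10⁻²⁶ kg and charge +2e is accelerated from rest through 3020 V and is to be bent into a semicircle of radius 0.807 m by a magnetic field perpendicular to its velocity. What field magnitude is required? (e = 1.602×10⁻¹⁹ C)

B ≈ 0.0519 T

v = √(2|q|V/m) = √(2·3.204×10⁻¹⁹·3020/9.30×10⁻²⁶) ≈ 1.443×10⁵ m/s.
B = mv/(|q|r) = (9.30×10⁻²⁶)(1.443×10⁵)/((3.204×10⁻¹⁹)(0.807)) ≈ 0.0519 T.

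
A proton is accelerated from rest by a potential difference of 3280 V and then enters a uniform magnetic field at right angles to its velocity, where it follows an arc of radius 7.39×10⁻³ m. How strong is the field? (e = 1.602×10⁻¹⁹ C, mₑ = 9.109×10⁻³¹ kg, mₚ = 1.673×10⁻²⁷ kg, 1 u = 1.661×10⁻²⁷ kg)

v = √(2|q|V/m) = √(2·1.602×10⁻¹⁹·3280/1.673×10⁻²⁷) ≈ 7.926×10⁵ m/s.
B = mv/(|q|r) = (1.673×10⁻²⁷)(7.926×10⁵)/((1.602×10⁻¹⁹)(7.39×10⁻³)) ≈ 1.12 T.

B ≈ 1.12 T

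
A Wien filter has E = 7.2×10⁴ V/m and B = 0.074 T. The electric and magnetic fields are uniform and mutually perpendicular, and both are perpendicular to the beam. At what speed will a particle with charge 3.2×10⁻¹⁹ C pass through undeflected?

Zero net Lorentz force requires |qE| = |q v×B|, i.e. E = vB.
v = E/B = 7.2×10⁴/0.074 = 9.7×10⁵ m/s.
The result is independent of the particle's charge and mass.

v = 9.7×10⁵ m/s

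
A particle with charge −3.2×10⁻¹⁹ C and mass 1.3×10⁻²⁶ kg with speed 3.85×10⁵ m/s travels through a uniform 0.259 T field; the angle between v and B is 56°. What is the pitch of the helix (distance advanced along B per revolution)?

v∥ = v cosθ = 3.85×10⁵·cos56° ≈ 2.153×10⁵ m/s.
T = 2πm/(|q|B) = 2π(1.3×10⁻²⁶)/((3.2×10⁻¹⁹)(0.259)) ≈ 9.855×10⁻⁷ s.
pitch = v∥ T = (2.153×10⁵)(9.855×10⁻⁷) ≈ 0.212 m.

p ≈ 0.212 m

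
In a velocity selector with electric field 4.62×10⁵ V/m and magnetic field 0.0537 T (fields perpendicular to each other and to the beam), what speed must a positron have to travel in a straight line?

v = 8.60×10⁶ m/s

Zero net Lorentz force requires |qE| = |q v×B|, i.e. E = vB.
v = E/B = 4.62×10⁵/0.0537 = 8.60×10⁶ m/s.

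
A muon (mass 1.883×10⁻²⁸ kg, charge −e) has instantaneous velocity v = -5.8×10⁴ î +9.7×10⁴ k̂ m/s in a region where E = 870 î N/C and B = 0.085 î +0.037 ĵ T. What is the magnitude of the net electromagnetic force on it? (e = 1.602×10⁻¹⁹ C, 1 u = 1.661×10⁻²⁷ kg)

v×B = (-3590, 8240, -2150) N/C.
E + v×B = (-2720, 8240, -2150) N/C.
F = q(E + v×B) = (−1.602×10⁻¹⁹ C)·(-2720, 8240, -2150) = (4.36×10⁻¹⁶, -1.32×10⁻¹⁵, 3.44×10⁻¹⁶) N.
|F| = 1.43×10⁻¹⁵ N.

|F| ≈ 1.43×10⁻¹⁵ N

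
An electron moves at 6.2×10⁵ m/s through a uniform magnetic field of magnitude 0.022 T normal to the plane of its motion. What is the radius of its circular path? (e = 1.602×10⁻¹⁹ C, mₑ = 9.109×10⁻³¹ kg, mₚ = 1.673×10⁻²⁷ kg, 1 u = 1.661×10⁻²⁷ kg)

The magnetic force provides the centripetal force: |q|vB = mv²/r.
r = mv/(|q|B) = (9.109×10⁻³¹)(6.2×10⁵)/((1.602×10⁻¹⁹)(0.022)) ≈ 1.6×10⁻⁴ m.

r ≈ 1.6×10⁻⁴ m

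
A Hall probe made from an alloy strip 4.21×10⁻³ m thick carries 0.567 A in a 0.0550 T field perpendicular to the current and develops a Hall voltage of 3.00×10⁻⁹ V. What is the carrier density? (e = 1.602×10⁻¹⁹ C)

n ≈ 1.54×10²⁸ m⁻³

From V_H = IB/(n e t), n = IB/(V_H e t).
n = (0.567)(0.0550)/((3.00×10⁻⁹)(1.602×10⁻¹⁹)(4.21×10⁻³)) ≈ 1.54×10²⁸ m⁻³.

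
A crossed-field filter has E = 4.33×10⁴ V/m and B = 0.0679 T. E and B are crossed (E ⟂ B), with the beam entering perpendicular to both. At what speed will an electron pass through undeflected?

v = 6.38×10⁵ m/s

Zero net Lorentz force requires |qE| = |q v×B|, i.e. E = vB.
v = E/B = 4.33×10⁴/0.0679 = 6.38×10⁵ m/s.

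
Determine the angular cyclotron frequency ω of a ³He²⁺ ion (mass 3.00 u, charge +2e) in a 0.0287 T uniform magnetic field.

ω = |q|B/m.
ω = (3.204×10⁻¹⁹)(0.0287)/4.983×10⁻²⁷ ≈ 1.85×10⁶ rad/s.

ω ≈ 1.85×10⁶ rad/s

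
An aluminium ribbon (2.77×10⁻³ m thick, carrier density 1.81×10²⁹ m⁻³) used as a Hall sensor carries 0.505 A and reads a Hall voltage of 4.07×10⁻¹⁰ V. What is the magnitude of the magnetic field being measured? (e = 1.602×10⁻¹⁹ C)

From V_H = IB/(n e t), B = V_H n e t / I.
B = (4.07×10⁻¹⁰)(1.81×10²⁹)(1.602×10⁻¹⁹)(2.77×10⁻³)/0.505 ≈ 0.0647 T.

B ≈ 0.0647 T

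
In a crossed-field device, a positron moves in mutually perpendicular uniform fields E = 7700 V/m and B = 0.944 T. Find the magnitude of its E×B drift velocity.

v_d ≈ 8160 m/s

In crossed fields the guiding centre drifts at v_d = |E×B|/B² = E/B, independent of charge and mass.
v_d = 7700/0.944 = 8160 m/s.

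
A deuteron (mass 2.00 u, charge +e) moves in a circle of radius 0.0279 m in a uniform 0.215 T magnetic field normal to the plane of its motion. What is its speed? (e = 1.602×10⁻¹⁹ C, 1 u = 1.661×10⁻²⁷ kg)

v ≈ 2.89×10⁵ m/s

From |q|vB = mv²/r, v = |q|Br/m.
v = (1.602×10⁻¹⁹)(0.215)(0.0279)/3.322×10⁻²⁷ ≈ 2.89×10⁵ m/s.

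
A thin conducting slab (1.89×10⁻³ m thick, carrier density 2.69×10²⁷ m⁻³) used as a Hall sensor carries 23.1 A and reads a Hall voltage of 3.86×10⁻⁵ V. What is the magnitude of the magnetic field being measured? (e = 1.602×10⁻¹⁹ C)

From V_H = IB/(n e t), B = V_H n e t / I.
B = (3.86×10⁻⁵)(2.69×10²⁷)(1.602×10⁻¹⁹)(1.89×10⁻³)/23.1 ≈ 1.36 T.

B ≈ 1.36 T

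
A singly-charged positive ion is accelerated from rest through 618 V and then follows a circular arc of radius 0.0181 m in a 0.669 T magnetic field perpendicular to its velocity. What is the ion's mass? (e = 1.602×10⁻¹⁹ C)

m ≈ 1.90×10⁻²⁶ kg

Combine |q|V = ½mv² and r = mv/(|q|B): eliminate v to get m = qB²r²/(2V).
m = (1.602×10⁻¹⁹)(0.669)²(0.0181)²/(2·618) ≈ 1.90×10⁻²⁶ kg.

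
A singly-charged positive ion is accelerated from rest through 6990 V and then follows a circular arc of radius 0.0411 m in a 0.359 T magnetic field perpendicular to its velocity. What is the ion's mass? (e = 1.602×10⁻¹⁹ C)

Combine |q|V = ½mv² and r = mv/(|q|B): eliminate v to get m = qB²r²/(2V).
m = (1.602×10⁻¹⁹)(0.359)²(0.0411)²/(2·6990) ≈ 2.49×10⁻²⁷ kg.

m ≈ 2.49×10⁻²⁷ kg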